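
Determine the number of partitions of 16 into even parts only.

22

The partitions of 16 that satisfy the conditions:
16
14,2
12,4
12,2,2
10,6
10,4,2
10,2,2,2
8,8
8,6,2
8,4,4
8,4,2,2
8,2,2,2,2
6,6,4
6,6,2,2
6,4,4,2
6,4,2,2,2
6,2,2,2,2,2
4,4,4,4
4,4,4,2,2
4,4,2,2,2,2
4,2,2,2,2,2,2
2,2,2,2,2,2,2,2
That's 22 in total.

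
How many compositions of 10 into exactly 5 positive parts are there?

126

Equivalently, choose which 4 of the 9 gaps become plus signs: C(9,4) = 126.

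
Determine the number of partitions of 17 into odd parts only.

There are too many to list fully; the first 12 (by largest part) are:
17
1,1,15
1,3,13
1,1,1,1,13
1,5,11
3,3,11
1,1,1,3,11
1,1,1,1,1,1,11
1,7,9
3,5,9
1,1,1,5,9
1,1,3,3,9
…and 26 more, for 38 total.

38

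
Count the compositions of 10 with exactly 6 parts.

126

A composition of 10 into 6 positive parts is chosen by placing 5 dividers among the 9 gaps between 10 units: C(9,5) = 126.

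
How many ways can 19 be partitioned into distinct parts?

There are too many to list fully; the first 12 (by largest part) are:
19
18,1
17,2
16,3
16,2,1
15,4
15,3,1
14,5
14,4,1
14,3,2
13,6
13,5,1
…and 42 more, for 54 total.

54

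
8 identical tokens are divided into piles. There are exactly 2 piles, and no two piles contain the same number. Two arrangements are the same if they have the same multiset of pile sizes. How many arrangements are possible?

The partitions of 8 that satisfy the conditions:
1,7
2,6
3,5

3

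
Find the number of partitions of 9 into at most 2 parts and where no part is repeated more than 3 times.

Enumerating:
9
8,1
7,2
6,3
5,4
That's 5 in total.

5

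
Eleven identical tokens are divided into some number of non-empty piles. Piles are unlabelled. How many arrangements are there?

56

A partial list (first 12 by largest part):
11
10+1
9+2
9+1+1
8+3
8+2+1
8+1+1+1
7+4
7+3+1
7+2+2
7+2+1+1
7+1+1+1+1
…and 44 more, for 56 total.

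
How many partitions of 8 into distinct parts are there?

Enumerating:
8
7, 1
6, 2
5, 3
5, 2, 1
4, 3, 1

6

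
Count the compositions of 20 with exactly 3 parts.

By stars and bars with positive parts, the count is C(19,2) = 171.

171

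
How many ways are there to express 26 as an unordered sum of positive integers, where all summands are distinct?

Enumerating by decreasing first part gives 165 partitions in all.

165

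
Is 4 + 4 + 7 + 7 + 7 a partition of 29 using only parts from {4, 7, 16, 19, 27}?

Yes

The parts sum to 29, and the condition 'each summand belongs to {4, 7, 16, 19, 27}' holds.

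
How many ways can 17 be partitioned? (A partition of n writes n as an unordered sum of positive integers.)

Systematic enumeration (by largest part, then next-largest, …) yields 297.

297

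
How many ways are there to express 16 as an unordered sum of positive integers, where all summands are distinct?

32

There are too many to list fully; the first 12 (by largest part) are:
16
15,1
14,2
13,3
13,2,1
12,4
12,3,1
11,5
11,4,1
11,3,2
10,6
10,5,1
…and 20 more, for 32 total.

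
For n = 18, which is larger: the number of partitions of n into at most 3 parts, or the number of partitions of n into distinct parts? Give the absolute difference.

Partitions of 18 into at most 3 parts: 37.
Partitions of 18 into distinct parts: 46.
|37 − 46| = 9.

9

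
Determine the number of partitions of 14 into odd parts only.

They are:
13+1
11+3
11+1+1+1
9+5
9+3+1+1
9+1+1+1+1+1
7+7
7+5+1+1
7+3+3+1
7+3+1+1+1+1
7+1+1+1+1+1+1+1
5+5+3+1
5+5+1+1+1+1
5+3+3+3
5+3+3+1+1+1
5+3+1+1+1+1+1+1
5+1+1+1+1+1+1+1+1+1
3+3+3+3+1+1
3+3+3+1+1+1+1+1
3+3+1+1+1+1+1+1+1+1
3+1+1+1+1+1+1+1+1+1+1+1
1+1+1+1+1+1+1+1+1+1+1+1+1+1
That's 22 in total.

22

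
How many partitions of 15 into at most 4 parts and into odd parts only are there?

8

The partitions of 15 that satisfy the conditions:
15
1 + 1 + 13
1 + 3 + 11
1 + 5 + 9
3 + 3 + 9
1 + 7 + 7
3 + 5 + 7
5 + 5 + 5
That's 8 in total.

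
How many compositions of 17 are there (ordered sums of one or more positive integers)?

The number of compositions of n is 2^(n−1); here 2^16 = 65536.

65536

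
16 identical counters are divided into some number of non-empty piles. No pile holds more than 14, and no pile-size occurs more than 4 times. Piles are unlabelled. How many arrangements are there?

162

Systematic enumeration (by largest part, then next-largest, …) yields 162.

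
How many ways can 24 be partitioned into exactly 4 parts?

108

There are 108 such partitions.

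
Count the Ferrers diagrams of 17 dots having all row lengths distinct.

38

A partial list (first 12 by largest part):
17
1+16
2+15
3+14
1+2+14
4+13
1+3+13
5+12
1+4+12
2+3+12
6+11
1+5+11
…and 26 more, for 38 total.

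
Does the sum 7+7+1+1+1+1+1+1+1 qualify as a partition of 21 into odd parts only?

Yes

The parts sum to 21, and the condition 'every summand is odd' holds.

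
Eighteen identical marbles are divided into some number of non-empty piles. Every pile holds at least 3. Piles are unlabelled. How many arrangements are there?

A partial list (first 12 by largest part):
18
15, 3
14, 4
13, 5
12, 6
12, 3, 3
11, 7
11, 4, 3
10, 8
10, 5, 3
10, 4, 4
9, 9
…and 21 more, for 33 total.

33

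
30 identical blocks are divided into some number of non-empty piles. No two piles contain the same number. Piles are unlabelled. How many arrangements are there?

296

A full systematic count gives 296.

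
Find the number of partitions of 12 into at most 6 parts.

58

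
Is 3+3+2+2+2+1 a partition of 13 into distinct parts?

No

The parts sum to 13, and the condition 'all summands are distinct' is violated.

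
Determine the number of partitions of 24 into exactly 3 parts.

There are too many to list fully; the first 12 (by largest part) are:
22,1,1
21,2,1
20,3,1
20,2,2
19,4,1
19,3,2
18,5,1
18,4,2
18,3,3
17,6,1
17,5,2
17,4,3
…and 36 more, for 48 total.

48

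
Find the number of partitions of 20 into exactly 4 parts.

64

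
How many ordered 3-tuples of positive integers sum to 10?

Equivalently, choose which 2 of the 9 gaps become plus signs: C(9,2) = 36.

36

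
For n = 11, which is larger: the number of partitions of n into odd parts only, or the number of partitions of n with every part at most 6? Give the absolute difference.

Partitions of 11 into odd parts only: 12.
Partitions of 11 with every part at most 6: 44.
|12 − 44| = 32.

32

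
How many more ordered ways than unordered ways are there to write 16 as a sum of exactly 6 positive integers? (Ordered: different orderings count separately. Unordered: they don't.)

2968

Compositions: C(15,5) = 3003.
Unordered (partitions into 6 parts): 35.
Difference: 3003 − 35 = 2968.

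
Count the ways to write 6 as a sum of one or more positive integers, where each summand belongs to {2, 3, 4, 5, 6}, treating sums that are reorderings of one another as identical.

They are:
6
4+2
3+3
2+2+2

4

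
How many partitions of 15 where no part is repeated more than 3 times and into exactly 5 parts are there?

A partial list (first 12 by largest part):
10,2,1,1,1
9,3,1,1,1
9,2,2,1,1
8,4,1,1,1
8,3,2,1,1
8,2,2,2,1
7,5,1,1,1
7,4,2,1,1
7,3,3,1,1
7,3,2,2,1
6,6,1,1,1
6,5,2,1,1
…and 15 more, for 27 total.

27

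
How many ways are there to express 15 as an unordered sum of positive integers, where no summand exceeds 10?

164

Direct enumeration gives 164 partitions.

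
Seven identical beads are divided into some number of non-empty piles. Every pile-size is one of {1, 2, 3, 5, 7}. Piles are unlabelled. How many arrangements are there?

11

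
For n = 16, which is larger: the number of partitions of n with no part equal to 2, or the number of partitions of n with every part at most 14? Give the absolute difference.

133

Partitions of 16 with no part equal to 2: 96.
Partitions of 16 with every part at most 14: 229.
|96 − 229| = 133.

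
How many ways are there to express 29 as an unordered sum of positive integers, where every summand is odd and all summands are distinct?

Enumerating:
29
25 + 3 + 1
23 + 5 + 1
21 + 7 + 1
21 + 5 + 3
19 + 9 + 1
19 + 7 + 3
17 + 11 + 1
17 + 9 + 3
17 + 7 + 5
15 + 13 + 1
15 + 11 + 3
15 + 9 + 5
13 + 11 + 5
13 + 9 + 7
13 + 7 + 5 + 3 + 1
11 + 9 + 5 + 3 + 1

17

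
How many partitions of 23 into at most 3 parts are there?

56

There are too many to list fully; the first 12 (by largest part) are:
23
22, 1
21, 2
21, 1, 1
20, 3
20, 2, 1
19, 4
19, 3, 1
19, 2, 2
18, 5
18, 4, 1
18, 3, 2
…and 44 more, for 56 total.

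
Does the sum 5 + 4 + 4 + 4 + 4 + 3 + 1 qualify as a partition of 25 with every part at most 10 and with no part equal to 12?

Yes

The parts sum to 25, and the condition 'no summand exceeds 10' holds; the condition 'no summand equals 12' holds.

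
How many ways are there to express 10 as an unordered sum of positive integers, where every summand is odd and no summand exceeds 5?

Enumerating:
5,5
5,3,1,1
5,1,1,1,1,1
3,3,3,1
3,3,1,1,1,1
3,1,1,1,1,1,1,1
1,1,1,1,1,1,1,1,1,1
That's 7 in total.

7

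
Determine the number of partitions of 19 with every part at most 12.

Counting exhaustively, 460 partitions satisfy the conditions.

460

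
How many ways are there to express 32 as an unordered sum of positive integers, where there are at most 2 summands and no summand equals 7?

16

They are:
32
1+31
2+30
3+29
4+28
5+27
6+26
8+24
9+23
10+22
11+21
12+20
13+19
14+18
15+17
16+16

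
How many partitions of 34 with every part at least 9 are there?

18

They are:
34
25+9
24+10
23+11
22+12
21+13
20+14
19+15
18+16
17+17
16+9+9
15+10+9
14+11+9
14+10+10
13+12+9
13+11+10
12+12+10
12+11+11
Counting gives 18.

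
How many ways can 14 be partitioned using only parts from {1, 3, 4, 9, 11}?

18

Listing the qualifying partitions of 14:
11+3
11+1+1+1
9+4+1
9+3+1+1
9+1+1+1+1+1
4+4+4+1+1
4+4+3+3
4+4+3+1+1+1
4+4+1+1+1+1+1+1
4+3+3+3+1
4+3+3+1+1+1+1
4+3+1+1+1+1+1+1+1
4+1+1+1+1+1+1+1+1+1+1
3+3+3+3+1+1
3+3+3+1+1+1+1+1
3+3+1+1+1+1+1+1+1+1
3+1+1+1+1+1+1+1+1+1+1+1
1+1+1+1+1+1+1+1+1+1+1+1+1+1
Counting gives 18.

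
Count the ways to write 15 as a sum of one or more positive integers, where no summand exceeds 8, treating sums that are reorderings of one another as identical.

146

A full systematic count gives 146.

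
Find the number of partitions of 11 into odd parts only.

Listing the qualifying partitions of 11:
11
9, 1, 1
7, 3, 1
7, 1, 1, 1, 1
5, 5, 1
5, 3, 3
5, 3, 1, 1, 1
5, 1, 1, 1, 1, 1, 1
3, 3, 3, 1, 1
3, 3, 1, 1, 1, 1, 1
3, 1, 1, 1, 1, 1, 1, 1, 1
1, 1, 1, 1, 1, 1, 1, 1, 1, 1, 1
Counting gives 12.

12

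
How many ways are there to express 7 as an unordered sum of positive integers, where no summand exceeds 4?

11

They are:
4 + 3
4 + 2 + 1
4 + 1 + 1 + 1
3 + 3 + 1
3 + 2 + 2
3 + 2 + 1 + 1
3 + 1 + 1 + 1 + 1
2 + 2 + 2 + 1
2 + 2 + 1 + 1 + 1
2 + 1 + 1 + 1 + 1 + 1
1 + 1 + 1 + 1 + 1 + 1 + 1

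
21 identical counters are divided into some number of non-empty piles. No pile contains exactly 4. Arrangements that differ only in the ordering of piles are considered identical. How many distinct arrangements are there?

495

Counting exhaustively, 495 partitions satisfy the conditions.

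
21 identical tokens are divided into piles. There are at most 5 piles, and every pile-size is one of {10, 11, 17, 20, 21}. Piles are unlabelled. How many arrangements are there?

2

Listing the qualifying partitions of 21:
21
11 + 10
Counting gives 2.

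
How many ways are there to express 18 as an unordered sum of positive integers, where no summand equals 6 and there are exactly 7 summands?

38

A partial list (first 12 by largest part):
12, 1, 1, 1, 1, 1, 1
11, 2, 1, 1, 1, 1, 1
10, 3, 1, 1, 1, 1, 1
10, 2, 2, 1, 1, 1, 1
9, 4, 1, 1, 1, 1, 1
9, 3, 2, 1, 1, 1, 1
9, 2, 2, 2, 1, 1, 1
8, 5, 1, 1, 1, 1, 1
8, 4, 2, 1, 1, 1, 1
8, 3, 3, 1, 1, 1, 1
8, 3, 2, 2, 1, 1, 1
8, 2, 2, 2, 2, 1, 1
…and 26 more, for 38 total.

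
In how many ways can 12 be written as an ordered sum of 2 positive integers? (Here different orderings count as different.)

By stars and bars with positive parts, the count is C(11,1) = 11.

11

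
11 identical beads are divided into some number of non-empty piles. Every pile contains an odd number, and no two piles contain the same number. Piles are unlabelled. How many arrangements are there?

The partitions of 11 that satisfy the conditions:
11
7 + 3 + 1
That's 2 in total.

2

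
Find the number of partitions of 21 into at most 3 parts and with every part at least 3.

28

There are too many to list fully; the first 12 (by largest part) are:
21
18 + 3
17 + 4
16 + 5
15 + 6
15 + 3 + 3
14 + 7
14 + 4 + 3
13 + 8
13 + 5 + 3
13 + 4 + 4
12 + 9
…and 16 more, for 28 total.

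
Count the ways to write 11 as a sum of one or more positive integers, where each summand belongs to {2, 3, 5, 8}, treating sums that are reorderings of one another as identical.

Listing the qualifying partitions of 11:
8+3
5+3+3
5+2+2+2
3+3+3+2
3+2+2+2+2

5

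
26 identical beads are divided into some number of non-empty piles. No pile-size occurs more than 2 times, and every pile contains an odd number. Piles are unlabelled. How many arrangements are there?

38

There are too many to list fully; the first 12 (by largest part) are:
25 + 1
23 + 3
21 + 5
21 + 3 + 1 + 1
19 + 7
19 + 5 + 1 + 1
19 + 3 + 3 + 1
17 + 9
17 + 7 + 1 + 1
17 + 5 + 3 + 1
15 + 11
15 + 9 + 1 + 1
…and 26 more, for 38 total.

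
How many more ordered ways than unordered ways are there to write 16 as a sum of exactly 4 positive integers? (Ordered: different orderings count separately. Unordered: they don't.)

Compositions: C(15,3) = 455.
Partitions of 16 into exactly 4 parts: 34.
Difference: 455 − 34 = 421.

421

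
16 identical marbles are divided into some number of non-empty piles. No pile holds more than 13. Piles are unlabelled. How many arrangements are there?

227

A full systematic count gives 227.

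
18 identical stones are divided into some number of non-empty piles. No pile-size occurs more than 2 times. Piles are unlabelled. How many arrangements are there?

Counting exhaustively, 135 partitions satisfy the conditions.

135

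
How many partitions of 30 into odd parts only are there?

296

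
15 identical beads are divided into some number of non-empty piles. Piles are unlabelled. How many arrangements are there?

176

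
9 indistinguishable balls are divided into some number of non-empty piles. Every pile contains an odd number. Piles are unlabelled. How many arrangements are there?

Enumerating:
9
1+1+7
1+3+5
1+1+1+1+5
3+3+3
1+1+1+3+3
1+1+1+1+1+1+3
1+1+1+1+1+1+1+1+1

8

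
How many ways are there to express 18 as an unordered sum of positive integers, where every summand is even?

30

There are too many to list fully; the first 12 (by largest part) are:
18
16 + 2
14 + 4
14 + 2 + 2
12 + 6
12 + 4 + 2
12 + 2 + 2 + 2
10 + 8
10 + 6 + 2
10 + 4 + 4
10 + 4 + 2 + 2
10 + 2 + 2 + 2 + 2
…and 18 more, for 30 total.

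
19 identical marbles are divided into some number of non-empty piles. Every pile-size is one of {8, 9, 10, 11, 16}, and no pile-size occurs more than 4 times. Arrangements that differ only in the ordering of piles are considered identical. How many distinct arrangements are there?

Listing the qualifying partitions of 19:
11,8
10,9
Counting gives 2.

2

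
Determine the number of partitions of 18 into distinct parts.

46

A partial list (first 12 by largest part):
18
17+1
16+2
15+3
15+2+1
14+4
14+3+1
13+5
13+4+1
13+3+2
12+6
12+5+1
…and 34 more, for 46 total.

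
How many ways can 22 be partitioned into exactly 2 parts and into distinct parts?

10

The partitions of 22 that satisfy the conditions:
21+1
20+2
19+3
18+4
17+5
16+6
15+7
14+8
13+9
12+10
That's 10 in total.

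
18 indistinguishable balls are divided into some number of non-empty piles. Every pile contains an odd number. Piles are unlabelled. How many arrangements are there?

A partial list (first 12 by largest part):
17,1
15,3
15,1,1,1
13,5
13,3,1,1
13,1,1,1,1,1
11,7
11,5,1,1
11,3,3,1
11,3,1,1,1,1
11,1,1,1,1,1,1,1
9,9
…and 34 more, for 46 total.

46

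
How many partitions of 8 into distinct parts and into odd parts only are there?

2

The partitions of 8 that satisfy the conditions:
7 + 1
5 + 3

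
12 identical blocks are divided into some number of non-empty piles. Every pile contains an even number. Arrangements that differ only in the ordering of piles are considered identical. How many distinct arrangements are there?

The partitions of 12 that satisfy the conditions:
12
2+10
4+8
2+2+8
6+6
2+4+6
2+2+2+6
4+4+4
2+2+4+4
2+2+2+2+4
2+2+2+2+2+2
Counting gives 11.

11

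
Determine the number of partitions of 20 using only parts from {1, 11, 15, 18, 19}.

Listing the qualifying partitions of 20:
19+1
18+1+1
15+1+1+1+1+1
11+1+1+1+1+1+1+1+1+1
1+1+1+1+1+1+1+1+1+1+1+1+1+1+1+1+1+1+1+1

5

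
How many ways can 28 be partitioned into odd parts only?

222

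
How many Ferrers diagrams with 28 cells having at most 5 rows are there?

A full systematic count gives 540.

540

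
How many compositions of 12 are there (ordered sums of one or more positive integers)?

2048

Each of the 11 gaps between 12 units is either a break or not: 2^11 = 2048.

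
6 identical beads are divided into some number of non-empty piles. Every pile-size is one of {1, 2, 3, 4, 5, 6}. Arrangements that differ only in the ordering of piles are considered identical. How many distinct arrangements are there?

The partitions of 6 that satisfy the conditions:
6
5+1
4+2
4+1+1
3+3
3+2+1
3+1+1+1
2+2+2
2+2+1+1
2+1+1+1+1
1+1+1+1+1+1
Counting gives 11.

11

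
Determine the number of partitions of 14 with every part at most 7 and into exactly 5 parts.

19

The partitions of 14 that satisfy the conditions:
7, 4, 1, 1, 1
7, 3, 2, 1, 1
7, 2, 2, 2, 1
6, 5, 1, 1, 1
6, 4, 2, 1, 1
6, 3, 3, 1, 1
6, 3, 2, 2, 1
6, 2, 2, 2, 2
5, 5, 2, 1, 1
5, 4, 3, 1, 1
5, 4, 2, 2, 1
5, 3, 3, 2, 1
5, 3, 2, 2, 2
4, 4, 4, 1, 1
4, 4, 3, 2, 1
4, 4, 2, 2, 2
4, 3, 3, 3, 1
4, 3, 3, 2, 2
3, 3, 3, 3, 2
That's 19 in total.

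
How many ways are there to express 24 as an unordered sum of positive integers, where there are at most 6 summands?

A full systematic count gives 532.

532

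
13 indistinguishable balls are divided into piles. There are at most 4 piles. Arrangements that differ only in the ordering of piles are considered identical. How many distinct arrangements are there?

A partial list (first 12 by largest part):
13
12,1
11,2
11,1,1
10,3
10,2,1
10,1,1,1
9,4
9,3,1
9,2,2
9,2,1,1
8,5
…and 27 more, for 39 total.

39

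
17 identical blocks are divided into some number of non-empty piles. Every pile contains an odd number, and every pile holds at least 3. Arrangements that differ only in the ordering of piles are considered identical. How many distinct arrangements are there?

6

Enumerating:
17
3,3,11
3,5,9
3,7,7
5,5,7
3,3,3,3,5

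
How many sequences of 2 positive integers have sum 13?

12

By stars and bars with positive parts, the count is C(12,1) = 12.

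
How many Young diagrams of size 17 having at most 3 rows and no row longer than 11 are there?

21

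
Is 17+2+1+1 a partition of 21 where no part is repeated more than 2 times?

Yes

The parts sum to 21, and the condition 'no summand is used more than 2 times' holds.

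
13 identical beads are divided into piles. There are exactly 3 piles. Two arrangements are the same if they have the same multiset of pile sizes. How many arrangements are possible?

Listing the qualifying partitions of 13:
11, 1, 1
10, 2, 1
9, 3, 1
9, 2, 2
8, 4, 1
8, 3, 2
7, 5, 1
7, 4, 2
7, 3, 3
6, 6, 1
6, 5, 2
6, 4, 3
5, 5, 3
5, 4, 4

14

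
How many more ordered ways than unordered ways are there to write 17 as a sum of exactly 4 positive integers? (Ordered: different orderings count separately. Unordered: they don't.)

521

Ordered (compositions into 4 parts): C(16,3) = 560.
Partitions of 17 into exactly 4 parts: 39.
Difference: 560 − 39 = 521.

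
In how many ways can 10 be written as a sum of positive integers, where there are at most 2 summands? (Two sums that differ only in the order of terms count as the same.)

Enumerating:
10
9,1
8,2
7,3
6,4
5,5

6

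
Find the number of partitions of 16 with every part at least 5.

6

They are:
16
11+5
10+6
9+7
8+8
6+5+5
That's 6 in total.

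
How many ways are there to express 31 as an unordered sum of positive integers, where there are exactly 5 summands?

427

Direct enumeration gives 427 partitions.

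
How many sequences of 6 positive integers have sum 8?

21

A composition of 8 into 6 positive parts is chosen by placing 5 dividers among the 7 gaps between 8 units: C(7,5) = 21.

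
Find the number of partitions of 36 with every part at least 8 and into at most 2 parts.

12

Enumerating:
36
28+8
27+9
26+10
25+11
24+12
23+13
22+14
21+15
20+16
19+17
18+18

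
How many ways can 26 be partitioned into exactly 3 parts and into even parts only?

Enumerating:
22,2,2
20,4,2
18,6,2
18,4,4
16,8,2
16,6,4
14,10,2
14,8,4
14,6,6
12,12,2
12,10,4
12,8,6
10,10,6
10,8,8

14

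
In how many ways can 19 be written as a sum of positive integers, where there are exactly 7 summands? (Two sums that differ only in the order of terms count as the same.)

65

There are too many to list fully; the first 12 (by largest part) are:
13+1+1+1+1+1+1
12+2+1+1+1+1+1
11+3+1+1+1+1+1
11+2+2+1+1+1+1
10+4+1+1+1+1+1
10+3+2+1+1+1+1
10+2+2+2+1+1+1
9+5+1+1+1+1+1
9+4+2+1+1+1+1
9+3+3+1+1+1+1
9+3+2+2+1+1+1
9+2+2+2+2+1+1
…and 53 more, for 65 total.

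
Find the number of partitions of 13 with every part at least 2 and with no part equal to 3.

12

The partitions of 13 that satisfy the conditions:
13
2, 11
4, 9
2, 2, 9
5, 8
6, 7
2, 4, 7
2, 2, 2, 7
2, 5, 6
4, 4, 5
2, 2, 4, 5
2, 2, 2, 2, 5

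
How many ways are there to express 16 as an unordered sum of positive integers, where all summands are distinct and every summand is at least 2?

17

Enumerating:
16
2, 14
3, 13
4, 12
5, 11
2, 3, 11
6, 10
2, 4, 10
7, 9
2, 5, 9
3, 4, 9
2, 6, 8
3, 5, 8
3, 6, 7
4, 5, 7
2, 3, 4, 7
2, 3, 5, 6
Counting gives 17.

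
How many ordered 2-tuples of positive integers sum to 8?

7

Equivalently, choose which 1 of the 7 gaps become plus signs: C(7,1) = 7.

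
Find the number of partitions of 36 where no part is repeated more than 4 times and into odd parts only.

275

There are 275 such partitions.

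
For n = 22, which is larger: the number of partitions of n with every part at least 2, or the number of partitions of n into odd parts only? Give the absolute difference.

121

Partitions of 22 with every part at least 2: 210.
Partitions of 22 into odd parts only: 89.
|210 − 89| = 121.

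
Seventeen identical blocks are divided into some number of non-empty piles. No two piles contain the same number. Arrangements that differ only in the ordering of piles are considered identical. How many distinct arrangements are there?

38

A partial list (first 12 by largest part):
17
1+16
2+15
3+14
1+2+14
4+13
1+3+13
5+12
1+4+12
2+3+12
6+11
1+5+11
…and 26 more, for 38 total.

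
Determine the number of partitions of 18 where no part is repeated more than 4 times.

262

Systematic enumeration (by largest part, then next-largest, …) yields 262.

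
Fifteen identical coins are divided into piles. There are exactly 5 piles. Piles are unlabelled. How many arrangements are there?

There are too many to list fully; the first 12 (by largest part) are:
11+1+1+1+1
10+2+1+1+1
9+3+1+1+1
9+2+2+1+1
8+4+1+1+1
8+3+2+1+1
8+2+2+2+1
7+5+1+1+1
7+4+2+1+1
7+3+3+1+1
7+3+2+2+1
7+2+2+2+2
…and 18 more, for 30 total.

30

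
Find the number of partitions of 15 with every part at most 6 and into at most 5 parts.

There are too many to list fully; the first 12 (by largest part) are:
6+6+3
6+6+2+1
6+6+1+1+1
6+5+4
6+5+3+1
6+5+2+2
6+5+2+1+1
6+4+4+1
6+4+3+2
6+4+3+1+1
6+4+2+2+1
6+3+3+3
…and 20 more, for 32 total.

32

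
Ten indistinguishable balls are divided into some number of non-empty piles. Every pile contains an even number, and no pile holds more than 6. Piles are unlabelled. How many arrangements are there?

The partitions of 10 that satisfy the conditions:
6 + 4
6 + 2 + 2
4 + 4 + 2
4 + 2 + 2 + 2
2 + 2 + 2 + 2 + 2

5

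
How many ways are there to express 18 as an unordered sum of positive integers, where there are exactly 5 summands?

There are too many to list fully; the first 12 (by largest part) are:
14+1+1+1+1
13+2+1+1+1
12+3+1+1+1
12+2+2+1+1
11+4+1+1+1
11+3+2+1+1
11+2+2+2+1
10+5+1+1+1
10+4+2+1+1
10+3+3+1+1
10+3+2+2+1
10+2+2+2+2
…and 45 more, for 57 total.

57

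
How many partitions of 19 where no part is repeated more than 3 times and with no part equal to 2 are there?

110

Counting exhaustively, 110 partitions satisfy the conditions.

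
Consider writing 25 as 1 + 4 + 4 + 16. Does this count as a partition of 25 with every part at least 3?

The parts sum to 25, and the condition 'every summand is at least 3' is violated.

No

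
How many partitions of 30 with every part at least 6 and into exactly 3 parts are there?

19

They are:
18 + 6 + 6
17 + 7 + 6
16 + 8 + 6
16 + 7 + 7
15 + 9 + 6
15 + 8 + 7
14 + 10 + 6
14 + 9 + 7
14 + 8 + 8
13 + 11 + 6
13 + 10 + 7
13 + 9 + 8
12 + 12 + 6
12 + 11 + 7
12 + 10 + 8
12 + 9 + 9
11 + 11 + 8
11 + 10 + 9
10 + 10 + 10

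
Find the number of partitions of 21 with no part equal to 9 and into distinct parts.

63

A partial list (first 12 by largest part):
21
20+1
19+2
18+3
18+2+1
17+4
17+3+1
16+5
16+4+1
16+3+2
15+6
15+5+1
…and 51 more, for 63 total.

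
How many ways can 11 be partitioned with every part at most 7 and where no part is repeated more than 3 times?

31

There are too many to list fully; the first 12 (by largest part) are:
7, 4
7, 3, 1
7, 2, 2
7, 2, 1, 1
6, 5
6, 4, 1
6, 3, 2
6, 3, 1, 1
6, 2, 2, 1
6, 2, 1, 1, 1
5, 5, 1
5, 4, 2
…and 19 more, for 31 total.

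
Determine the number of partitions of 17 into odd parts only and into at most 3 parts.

9

The partitions of 17 that satisfy the conditions:
17
1, 1, 15
1, 3, 13
1, 5, 11
3, 3, 11
1, 7, 9
3, 5, 9
3, 7, 7
5, 5, 7
Counting gives 9.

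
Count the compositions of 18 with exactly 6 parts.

Equivalently, choose which 5 of the 17 gaps become plus signs: C(17,5) = 6188.

6188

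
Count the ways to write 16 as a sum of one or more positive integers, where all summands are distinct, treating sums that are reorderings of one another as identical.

32

A partial list (first 12 by largest part):
16
15, 1
14, 2
13, 3
13, 2, 1
12, 4
12, 3, 1
11, 5
11, 4, 1
11, 3, 2
10, 6
10, 5, 1
…and 20 more, for 32 total.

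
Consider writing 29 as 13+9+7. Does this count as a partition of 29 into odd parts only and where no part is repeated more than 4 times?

The parts sum to 29, and the condition 'every summand is odd' holds; the condition 'no summand is used more than 4 times' holds.

Yes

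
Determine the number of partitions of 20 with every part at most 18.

Counting exhaustively, 625 partitions satisfy the conditions.

625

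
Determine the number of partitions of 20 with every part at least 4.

24

The partitions of 20 that satisfy the conditions:
20
16 + 4
15 + 5
14 + 6
13 + 7
12 + 8
12 + 4 + 4
11 + 9
11 + 5 + 4
10 + 10
10 + 6 + 4
10 + 5 + 5
9 + 7 + 4
9 + 6 + 5
8 + 8 + 4
8 + 7 + 5
8 + 6 + 6
8 + 4 + 4 + 4
7 + 7 + 6
7 + 5 + 4 + 4
6 + 6 + 4 + 4
6 + 5 + 5 + 4
5 + 5 + 5 + 5
4 + 4 + 4 + 4 + 4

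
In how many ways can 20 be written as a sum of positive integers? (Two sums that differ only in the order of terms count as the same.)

627

Direct enumeration gives 627 partitions.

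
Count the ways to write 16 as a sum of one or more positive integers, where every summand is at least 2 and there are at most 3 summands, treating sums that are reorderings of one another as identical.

22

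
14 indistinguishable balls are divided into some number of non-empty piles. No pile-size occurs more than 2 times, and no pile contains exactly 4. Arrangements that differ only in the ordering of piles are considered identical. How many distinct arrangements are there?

37

A partial list (first 12 by largest part):
14
13, 1
12, 2
12, 1, 1
11, 3
11, 2, 1
10, 3, 1
10, 2, 2
10, 2, 1, 1
9, 5
9, 3, 2
9, 3, 1, 1
…and 25 more, for 37 total.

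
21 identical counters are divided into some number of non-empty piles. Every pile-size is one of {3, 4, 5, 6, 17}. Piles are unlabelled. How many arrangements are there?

The partitions of 21 that satisfy the conditions:
17+4
6+6+6+3
6+6+5+4
6+6+3+3+3
6+5+5+5
6+5+4+3+3
6+4+4+4+3
6+3+3+3+3+3
5+5+5+3+3
5+5+4+4+3
5+4+4+4+4
5+4+3+3+3+3
4+4+4+3+3+3
3+3+3+3+3+3+3

14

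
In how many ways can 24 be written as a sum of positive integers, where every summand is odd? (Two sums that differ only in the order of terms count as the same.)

122

A full systematic count gives 122.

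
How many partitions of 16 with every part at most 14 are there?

Systematic enumeration (by largest part, then next-largest, …) yields 229.

229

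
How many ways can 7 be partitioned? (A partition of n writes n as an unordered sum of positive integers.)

15

The partitions of 7 that satisfy the conditions:
7
6+1
5+2
5+1+1
4+3
4+2+1
4+1+1+1
3+3+1
3+2+2
3+2+1+1
3+1+1+1+1
2+2+2+1
2+2+1+1+1
2+1+1+1+1+1
1+1+1+1+1+1+1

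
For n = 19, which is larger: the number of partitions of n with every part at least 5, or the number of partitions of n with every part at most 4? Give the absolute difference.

Partitions of 19 with every part at least 5: 10.
Partitions of 19 with every part at most 4: 94.
|10 − 94| = 84.

84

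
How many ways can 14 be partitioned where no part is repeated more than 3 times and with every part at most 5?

30

There are too many to list fully; the first 12 (by largest part) are:
4 + 5 + 5
1 + 3 + 5 + 5
2 + 2 + 5 + 5
1 + 1 + 2 + 5 + 5
1 + 4 + 4 + 5
2 + 3 + 4 + 5
1 + 1 + 3 + 4 + 5
1 + 2 + 2 + 4 + 5
1 + 1 + 1 + 2 + 4 + 5
3 + 3 + 3 + 5
1 + 2 + 3 + 3 + 5
1 + 1 + 1 + 3 + 3 + 5
…and 18 more, for 30 total.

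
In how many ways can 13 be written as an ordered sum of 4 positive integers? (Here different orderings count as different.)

220

Place 3 bars in the 12 internal gaps of a row of 13 dots: C(12,3) = 220.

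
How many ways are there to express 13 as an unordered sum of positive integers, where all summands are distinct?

18

They are:
13
12,1
11,2
10,3
10,2,1
9,4
9,3,1
8,5
8,4,1
8,3,2
7,6
7,5,1
7,4,2
7,3,2,1
6,5,2
6,4,3
6,4,2,1
5,4,3,1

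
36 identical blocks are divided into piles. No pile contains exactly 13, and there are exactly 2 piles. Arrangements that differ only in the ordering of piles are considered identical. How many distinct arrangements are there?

The partitions of 36 that satisfy the conditions:
35, 1
34, 2
33, 3
32, 4
31, 5
30, 6
29, 7
28, 8
27, 9
26, 10
25, 11
24, 12
22, 14
21, 15
20, 16
19, 17
18, 18
That's 17 in total.

17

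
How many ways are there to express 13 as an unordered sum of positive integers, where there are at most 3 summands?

21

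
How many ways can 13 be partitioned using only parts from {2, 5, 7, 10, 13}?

3

Enumerating:
13
2 + 2 + 2 + 7
2 + 2 + 2 + 2 + 5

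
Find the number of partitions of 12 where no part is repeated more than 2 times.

36

There are too many to list fully; the first 12 (by largest part) are:
12
11,1
10,2
10,1,1
9,3
9,2,1
8,4
8,3,1
8,2,2
8,2,1,1
7,5
7,4,1
…and 24 more, for 36 total.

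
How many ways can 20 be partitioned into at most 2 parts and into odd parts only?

5

They are:
19, 1
17, 3
15, 5
13, 7
11, 9
That's 5 in total.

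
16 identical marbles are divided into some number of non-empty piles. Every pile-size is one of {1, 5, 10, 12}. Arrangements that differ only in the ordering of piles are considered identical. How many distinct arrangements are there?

The partitions of 16 that satisfy the conditions:
12+1+1+1+1
10+5+1
10+1+1+1+1+1+1
5+5+5+1
5+5+1+1+1+1+1+1
5+1+1+1+1+1+1+1+1+1+1+1
1+1+1+1+1+1+1+1+1+1+1+1+1+1+1+1

7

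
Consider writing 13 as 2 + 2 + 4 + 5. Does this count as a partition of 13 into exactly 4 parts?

The parts sum to 13, and the condition 'there are exactly 4 summands' holds.

Yes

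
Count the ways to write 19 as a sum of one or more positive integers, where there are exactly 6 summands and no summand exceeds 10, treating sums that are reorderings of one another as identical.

There are too many to list fully; the first 12 (by largest part) are:
10+5+1+1+1+1
10+4+2+1+1+1
10+3+3+1+1+1
10+3+2+2+1+1
10+2+2+2+2+1
9+6+1+1+1+1
9+5+2+1+1+1
9+4+3+1+1+1
9+4+2+2+1+1
9+3+3+2+1+1
9+3+2+2+2+1
9+2+2+2+2+2
…and 52 more, for 64 total.

64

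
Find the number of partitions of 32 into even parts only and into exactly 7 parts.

28

There are too many to list fully; the first 12 (by largest part) are:
20 + 2 + 2 + 2 + 2 + 2 + 2
18 + 4 + 2 + 2 + 2 + 2 + 2
16 + 6 + 2 + 2 + 2 + 2 + 2
16 + 4 + 4 + 2 + 2 + 2 + 2
14 + 8 + 2 + 2 + 2 + 2 + 2
14 + 6 + 4 + 2 + 2 + 2 + 2
14 + 4 + 4 + 4 + 2 + 2 + 2
12 + 10 + 2 + 2 + 2 + 2 + 2
12 + 8 + 4 + 2 + 2 + 2 + 2
12 + 6 + 6 + 2 + 2 + 2 + 2
12 + 6 + 4 + 4 + 2 + 2 + 2
12 + 4 + 4 + 4 + 4 + 2 + 2
…and 16 more, for 28 total.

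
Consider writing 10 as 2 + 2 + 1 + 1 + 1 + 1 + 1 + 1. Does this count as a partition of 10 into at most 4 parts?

The parts sum to 10, and the condition 'there are at most 4 summands' is violated.

No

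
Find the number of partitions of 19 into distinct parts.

54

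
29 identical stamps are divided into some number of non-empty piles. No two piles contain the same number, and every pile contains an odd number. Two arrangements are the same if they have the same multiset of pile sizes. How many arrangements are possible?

17

They are:
29
25 + 3 + 1
23 + 5 + 1
21 + 7 + 1
21 + 5 + 3
19 + 9 + 1
19 + 7 + 3
17 + 11 + 1
17 + 9 + 3
17 + 7 + 5
15 + 13 + 1
15 + 11 + 3
15 + 9 + 5
13 + 11 + 5
13 + 9 + 7
13 + 7 + 5 + 3 + 1
11 + 9 + 5 + 3 + 1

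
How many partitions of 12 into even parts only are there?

They are:
12
10, 2
8, 4
8, 2, 2
6, 6
6, 4, 2
6, 2, 2, 2
4, 4, 4
4, 4, 2, 2
4, 2, 2, 2, 2
2, 2, 2, 2, 2, 2
Counting gives 11.

11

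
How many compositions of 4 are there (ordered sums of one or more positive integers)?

The number of compositions of n is 2^(n−1); here 2^3 = 8.

8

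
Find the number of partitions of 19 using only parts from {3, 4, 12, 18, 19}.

4

Listing the qualifying partitions of 19:
19
12,4,3
4,4,4,4,3
4,3,3,3,3,3
That's 4 in total.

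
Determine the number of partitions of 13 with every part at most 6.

71

Counting exhaustively, 71 partitions satisfy the conditions.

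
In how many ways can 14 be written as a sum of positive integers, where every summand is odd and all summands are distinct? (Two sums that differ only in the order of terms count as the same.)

3

Listing the qualifying partitions of 14:
13,1
11,3
9,5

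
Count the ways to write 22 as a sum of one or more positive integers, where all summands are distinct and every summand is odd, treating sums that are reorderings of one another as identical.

They are:
21+1
19+3
17+5
15+7
13+9
13+5+3+1
11+7+3+1
9+7+5+1

8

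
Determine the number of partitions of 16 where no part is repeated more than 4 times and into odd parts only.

19

Listing the qualifying partitions of 16:
15, 1
13, 3
13, 1, 1, 1
11, 5
11, 3, 1, 1
9, 7
9, 5, 1, 1
9, 3, 3, 1
9, 3, 1, 1, 1, 1
7, 7, 1, 1
7, 5, 3, 1
7, 5, 1, 1, 1, 1
7, 3, 3, 3
7, 3, 3, 1, 1, 1
5, 5, 5, 1
5, 5, 3, 3
5, 5, 3, 1, 1, 1
5, 3, 3, 3, 1, 1
3, 3, 3, 3, 1, 1, 1, 1
That's 19 in total.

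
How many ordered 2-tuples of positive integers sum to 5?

A composition of 5 into 2 positive parts is chosen by placing 1 dividers among the 4 gaps between 5 units: C(4,1) = 4.

4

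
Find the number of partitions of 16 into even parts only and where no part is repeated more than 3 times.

16

Listing the qualifying partitions of 16:
16
14+2
12+4
12+2+2
10+6
10+4+2
10+2+2+2
8+8
8+6+2
8+4+4
8+4+2+2
6+6+4
6+6+2+2
6+4+4+2
6+4+2+2+2
4+4+4+2+2
That's 16 in total.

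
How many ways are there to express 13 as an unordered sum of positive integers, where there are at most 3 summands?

21

Listing the qualifying partitions of 13:
13
12, 1
11, 2
11, 1, 1
10, 3
10, 2, 1
9, 4
9, 3, 1
9, 2, 2
8, 5
8, 4, 1
8, 3, 2
7, 6
7, 5, 1
7, 4, 2
7, 3, 3
6, 6, 1
6, 5, 2
6, 4, 3
5, 5, 3
5, 4, 4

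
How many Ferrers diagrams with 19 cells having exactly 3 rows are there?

30

There are too many to list fully; the first 12 (by largest part) are:
1,1,17
1,2,16
1,3,15
2,2,15
1,4,14
2,3,14
1,5,13
2,4,13
3,3,13
1,6,12
2,5,12
3,4,12
…and 18 more, for 30 total.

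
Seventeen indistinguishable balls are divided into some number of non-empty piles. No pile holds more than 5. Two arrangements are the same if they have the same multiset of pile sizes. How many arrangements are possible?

119

Direct enumeration gives 119 partitions.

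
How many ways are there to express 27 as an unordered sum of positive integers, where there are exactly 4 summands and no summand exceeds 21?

A full systematic count gives 146.

146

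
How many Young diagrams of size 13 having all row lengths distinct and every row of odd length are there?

Enumerating:
13
9 + 3 + 1
7 + 5 + 1
Counting gives 3.

3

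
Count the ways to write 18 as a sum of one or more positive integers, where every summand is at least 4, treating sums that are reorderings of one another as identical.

16

Enumerating:
18
14 + 4
13 + 5
12 + 6
11 + 7
10 + 8
10 + 4 + 4
9 + 9
9 + 5 + 4
8 + 6 + 4
8 + 5 + 5
7 + 7 + 4
7 + 6 + 5
6 + 6 + 6
6 + 4 + 4 + 4
5 + 5 + 4 + 4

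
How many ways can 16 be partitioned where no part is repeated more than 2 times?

89

A full systematic count gives 89.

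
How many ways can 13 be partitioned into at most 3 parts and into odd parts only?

They are:
13
1 + 1 + 11
1 + 3 + 9
1 + 5 + 7
3 + 3 + 7
3 + 5 + 5

6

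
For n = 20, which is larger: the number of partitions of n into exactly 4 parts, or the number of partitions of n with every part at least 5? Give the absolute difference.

Partitions of 20 into exactly 4 parts: 64.
Partitions of 20 with every part at least 5: 13.
|64 − 13| = 51.

51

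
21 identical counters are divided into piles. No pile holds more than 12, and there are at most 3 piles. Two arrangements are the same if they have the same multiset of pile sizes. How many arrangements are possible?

Listing the qualifying partitions of 21:
12, 9
12, 8, 1
12, 7, 2
12, 6, 3
12, 5, 4
11, 10
11, 9, 1
11, 8, 2
11, 7, 3
11, 6, 4
11, 5, 5
10, 10, 1
10, 9, 2
10, 8, 3
10, 7, 4
10, 6, 5
9, 9, 3
9, 8, 4
9, 7, 5
9, 6, 6
8, 8, 5
8, 7, 6
7, 7, 7
Counting gives 23.

23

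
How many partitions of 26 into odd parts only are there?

165

Enumerating by decreasing first part gives 165 partitions in all.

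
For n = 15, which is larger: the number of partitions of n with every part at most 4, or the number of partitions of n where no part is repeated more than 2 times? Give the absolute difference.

16

Partitions of 15 with every part at most 4: 54.
Partitions of 15 where no part is repeated more than 2 times: 70.
|54 − 70| = 16.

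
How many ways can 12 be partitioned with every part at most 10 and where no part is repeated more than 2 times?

34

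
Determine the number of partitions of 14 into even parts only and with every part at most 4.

4

Listing the qualifying partitions of 14:
4,4,4,2
4,4,2,2,2
4,2,2,2,2,2
2,2,2,2,2,2,2
That's 4 in total.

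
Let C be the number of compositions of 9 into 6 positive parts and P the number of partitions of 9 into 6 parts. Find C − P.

53

Compositions: C(8,5) = 56.
Unordered (partitions into 6 parts): 3.
Difference: 56 − 3 = 53.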